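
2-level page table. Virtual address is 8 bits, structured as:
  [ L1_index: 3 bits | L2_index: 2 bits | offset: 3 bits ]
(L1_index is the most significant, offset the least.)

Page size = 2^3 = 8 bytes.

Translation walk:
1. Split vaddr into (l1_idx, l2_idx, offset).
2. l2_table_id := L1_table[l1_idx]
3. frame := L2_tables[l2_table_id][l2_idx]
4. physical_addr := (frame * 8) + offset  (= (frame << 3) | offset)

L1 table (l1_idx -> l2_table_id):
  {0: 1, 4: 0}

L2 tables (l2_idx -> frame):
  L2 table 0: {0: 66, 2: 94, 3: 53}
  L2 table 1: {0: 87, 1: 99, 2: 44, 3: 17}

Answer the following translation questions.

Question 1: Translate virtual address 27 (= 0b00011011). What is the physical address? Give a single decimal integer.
Answer: 139

Derivation:
vaddr = 27 = 0b00011011
Split: l1_idx=0, l2_idx=3, offset=3
L1[0] = 1
L2[1][3] = 17
paddr = 17 * 8 + 3 = 139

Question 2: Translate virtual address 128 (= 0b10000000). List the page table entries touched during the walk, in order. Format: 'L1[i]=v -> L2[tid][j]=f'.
vaddr = 128 = 0b10000000
Split: l1_idx=4, l2_idx=0, offset=0

Answer: L1[4]=0 -> L2[0][0]=66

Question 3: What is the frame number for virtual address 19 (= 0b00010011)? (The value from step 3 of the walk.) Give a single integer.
Answer: 44

Derivation:
vaddr = 19: l1_idx=0, l2_idx=2
L1[0] = 1; L2[1][2] = 44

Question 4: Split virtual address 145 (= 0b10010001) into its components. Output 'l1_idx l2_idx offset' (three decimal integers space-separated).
vaddr = 145 = 0b10010001
  top 3 bits -> l1_idx = 4
  next 2 bits -> l2_idx = 2
  bottom 3 bits -> offset = 1

Answer: 4 2 1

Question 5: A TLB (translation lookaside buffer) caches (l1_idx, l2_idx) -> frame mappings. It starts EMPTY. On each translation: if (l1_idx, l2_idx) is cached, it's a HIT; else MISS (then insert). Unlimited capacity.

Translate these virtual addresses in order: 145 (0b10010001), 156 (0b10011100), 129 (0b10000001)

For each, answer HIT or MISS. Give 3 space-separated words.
vaddr=145: (4,2) not in TLB -> MISS, insert
vaddr=156: (4,3) not in TLB -> MISS, insert
vaddr=129: (4,0) not in TLB -> MISS, insert

Answer: MISS MISS MISS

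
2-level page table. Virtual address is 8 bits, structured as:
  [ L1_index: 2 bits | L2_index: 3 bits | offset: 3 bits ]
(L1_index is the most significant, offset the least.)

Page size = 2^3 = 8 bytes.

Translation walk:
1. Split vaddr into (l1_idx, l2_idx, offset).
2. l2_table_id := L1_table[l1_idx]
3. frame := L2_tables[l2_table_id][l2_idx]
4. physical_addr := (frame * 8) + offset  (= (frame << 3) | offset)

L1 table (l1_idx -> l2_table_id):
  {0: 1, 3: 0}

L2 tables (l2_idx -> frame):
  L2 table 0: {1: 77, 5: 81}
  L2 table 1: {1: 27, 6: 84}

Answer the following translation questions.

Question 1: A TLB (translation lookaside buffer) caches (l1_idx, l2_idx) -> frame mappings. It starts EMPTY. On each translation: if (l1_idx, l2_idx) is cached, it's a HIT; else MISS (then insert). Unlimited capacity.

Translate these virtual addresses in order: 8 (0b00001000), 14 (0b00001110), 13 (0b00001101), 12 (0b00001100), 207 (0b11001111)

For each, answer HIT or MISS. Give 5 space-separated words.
Answer: MISS HIT HIT HIT MISS

Derivation:
vaddr=8: (0,1) not in TLB -> MISS, insert
vaddr=14: (0,1) in TLB -> HIT
vaddr=13: (0,1) in TLB -> HIT
vaddr=12: (0,1) in TLB -> HIT
vaddr=207: (3,1) not in TLB -> MISS, insert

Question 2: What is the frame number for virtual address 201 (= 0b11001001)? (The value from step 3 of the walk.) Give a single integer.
vaddr = 201: l1_idx=3, l2_idx=1
L1[3] = 0; L2[0][1] = 77

Answer: 77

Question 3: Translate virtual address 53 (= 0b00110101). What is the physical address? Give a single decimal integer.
vaddr = 53 = 0b00110101
Split: l1_idx=0, l2_idx=6, offset=5
L1[0] = 1
L2[1][6] = 84
paddr = 84 * 8 + 5 = 677

Answer: 677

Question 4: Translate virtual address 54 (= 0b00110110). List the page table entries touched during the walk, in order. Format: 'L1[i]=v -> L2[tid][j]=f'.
vaddr = 54 = 0b00110110
Split: l1_idx=0, l2_idx=6, offset=6

Answer: L1[0]=1 -> L2[1][6]=84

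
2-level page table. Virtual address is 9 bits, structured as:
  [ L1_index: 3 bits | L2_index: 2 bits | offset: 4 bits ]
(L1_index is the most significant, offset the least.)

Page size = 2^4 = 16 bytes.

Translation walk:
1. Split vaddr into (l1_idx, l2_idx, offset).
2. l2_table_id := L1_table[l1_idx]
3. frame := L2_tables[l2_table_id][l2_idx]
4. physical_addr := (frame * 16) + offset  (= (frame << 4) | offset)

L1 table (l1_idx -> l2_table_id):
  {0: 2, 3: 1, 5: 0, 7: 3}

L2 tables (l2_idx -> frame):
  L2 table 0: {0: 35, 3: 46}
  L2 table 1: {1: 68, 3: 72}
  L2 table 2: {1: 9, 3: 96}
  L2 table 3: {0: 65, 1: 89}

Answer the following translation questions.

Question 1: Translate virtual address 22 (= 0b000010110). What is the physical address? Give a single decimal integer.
vaddr = 22 = 0b000010110
Split: l1_idx=0, l2_idx=1, offset=6
L1[0] = 2
L2[2][1] = 9
paddr = 9 * 16 + 6 = 150

Answer: 150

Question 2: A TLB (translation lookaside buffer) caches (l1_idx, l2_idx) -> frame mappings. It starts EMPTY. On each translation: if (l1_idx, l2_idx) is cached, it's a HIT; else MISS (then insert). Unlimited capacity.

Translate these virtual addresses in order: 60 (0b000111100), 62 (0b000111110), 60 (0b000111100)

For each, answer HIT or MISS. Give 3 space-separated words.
vaddr=60: (0,3) not in TLB -> MISS, insert
vaddr=62: (0,3) in TLB -> HIT
vaddr=60: (0,3) in TLB -> HIT

Answer: MISS HIT HIT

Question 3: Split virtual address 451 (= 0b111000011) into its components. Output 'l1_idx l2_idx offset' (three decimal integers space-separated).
Answer: 7 0 3

Derivation:
vaddr = 451 = 0b111000011
  top 3 bits -> l1_idx = 7
  next 2 bits -> l2_idx = 0
  bottom 4 bits -> offset = 3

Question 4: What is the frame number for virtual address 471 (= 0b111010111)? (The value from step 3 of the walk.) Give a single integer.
vaddr = 471: l1_idx=7, l2_idx=1
L1[7] = 3; L2[3][1] = 89

Answer: 89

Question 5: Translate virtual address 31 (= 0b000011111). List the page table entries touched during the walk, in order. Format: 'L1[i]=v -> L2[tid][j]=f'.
Answer: L1[0]=2 -> L2[2][1]=9

Derivation:
vaddr = 31 = 0b000011111
Split: l1_idx=0, l2_idx=1, offset=15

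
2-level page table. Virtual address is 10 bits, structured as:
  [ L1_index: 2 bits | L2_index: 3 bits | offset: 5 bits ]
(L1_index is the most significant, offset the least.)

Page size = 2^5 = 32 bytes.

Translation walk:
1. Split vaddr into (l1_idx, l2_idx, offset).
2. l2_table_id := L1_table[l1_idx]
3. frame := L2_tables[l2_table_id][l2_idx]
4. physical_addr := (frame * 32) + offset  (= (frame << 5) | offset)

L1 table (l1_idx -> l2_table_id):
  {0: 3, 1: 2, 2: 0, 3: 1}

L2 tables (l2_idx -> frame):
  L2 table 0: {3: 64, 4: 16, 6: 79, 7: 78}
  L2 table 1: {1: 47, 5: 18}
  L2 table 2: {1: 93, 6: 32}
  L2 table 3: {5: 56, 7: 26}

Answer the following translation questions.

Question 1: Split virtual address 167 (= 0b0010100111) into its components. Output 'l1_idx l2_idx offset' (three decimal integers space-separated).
Answer: 0 5 7

Derivation:
vaddr = 167 = 0b0010100111
  top 2 bits -> l1_idx = 0
  next 3 bits -> l2_idx = 5
  bottom 5 bits -> offset = 7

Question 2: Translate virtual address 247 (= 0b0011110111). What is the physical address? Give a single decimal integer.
vaddr = 247 = 0b0011110111
Split: l1_idx=0, l2_idx=7, offset=23
L1[0] = 3
L2[3][7] = 26
paddr = 26 * 32 + 23 = 855

Answer: 855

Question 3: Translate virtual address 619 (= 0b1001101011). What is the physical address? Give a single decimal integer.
vaddr = 619 = 0b1001101011
Split: l1_idx=2, l2_idx=3, offset=11
L1[2] = 0
L2[0][3] = 64
paddr = 64 * 32 + 11 = 2059

Answer: 2059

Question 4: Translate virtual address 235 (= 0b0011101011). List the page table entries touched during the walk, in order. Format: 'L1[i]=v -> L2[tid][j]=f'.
Answer: L1[0]=3 -> L2[3][7]=26

Derivation:
vaddr = 235 = 0b0011101011
Split: l1_idx=0, l2_idx=7, offset=11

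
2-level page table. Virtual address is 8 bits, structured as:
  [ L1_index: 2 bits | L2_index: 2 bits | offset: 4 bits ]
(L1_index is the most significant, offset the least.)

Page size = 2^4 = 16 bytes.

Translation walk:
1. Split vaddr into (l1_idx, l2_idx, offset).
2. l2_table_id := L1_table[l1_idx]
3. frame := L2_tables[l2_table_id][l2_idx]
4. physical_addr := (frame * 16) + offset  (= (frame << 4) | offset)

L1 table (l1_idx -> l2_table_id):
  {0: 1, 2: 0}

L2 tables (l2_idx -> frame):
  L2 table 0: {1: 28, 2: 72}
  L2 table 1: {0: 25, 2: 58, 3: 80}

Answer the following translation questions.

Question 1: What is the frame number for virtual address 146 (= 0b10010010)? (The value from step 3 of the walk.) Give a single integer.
vaddr = 146: l1_idx=2, l2_idx=1
L1[2] = 0; L2[0][1] = 28

Answer: 28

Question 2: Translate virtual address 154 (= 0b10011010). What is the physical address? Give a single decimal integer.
vaddr = 154 = 0b10011010
Split: l1_idx=2, l2_idx=1, offset=10
L1[2] = 0
L2[0][1] = 28
paddr = 28 * 16 + 10 = 458

Answer: 458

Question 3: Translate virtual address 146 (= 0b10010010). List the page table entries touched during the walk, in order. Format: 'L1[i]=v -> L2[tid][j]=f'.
vaddr = 146 = 0b10010010
Split: l1_idx=2, l2_idx=1, offset=2

Answer: L1[2]=0 -> L2[0][1]=28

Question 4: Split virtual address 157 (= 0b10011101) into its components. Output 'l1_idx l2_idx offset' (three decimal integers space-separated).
Answer: 2 1 13

Derivation:
vaddr = 157 = 0b10011101
  top 2 bits -> l1_idx = 2
  next 2 bits -> l2_idx = 1
  bottom 4 bits -> offset = 13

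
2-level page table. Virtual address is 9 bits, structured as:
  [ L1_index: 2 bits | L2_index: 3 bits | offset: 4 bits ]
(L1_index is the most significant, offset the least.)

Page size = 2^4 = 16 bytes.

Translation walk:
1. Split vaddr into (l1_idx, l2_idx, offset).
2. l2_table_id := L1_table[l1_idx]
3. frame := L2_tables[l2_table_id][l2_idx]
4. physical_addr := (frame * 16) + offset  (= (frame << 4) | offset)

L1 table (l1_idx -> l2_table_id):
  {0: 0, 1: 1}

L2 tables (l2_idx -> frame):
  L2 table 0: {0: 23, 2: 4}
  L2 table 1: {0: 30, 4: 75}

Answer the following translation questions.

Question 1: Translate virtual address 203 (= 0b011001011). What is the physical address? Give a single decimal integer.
vaddr = 203 = 0b011001011
Split: l1_idx=1, l2_idx=4, offset=11
L1[1] = 1
L2[1][4] = 75
paddr = 75 * 16 + 11 = 1211

Answer: 1211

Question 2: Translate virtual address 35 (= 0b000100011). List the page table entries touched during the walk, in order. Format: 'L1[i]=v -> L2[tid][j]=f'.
Answer: L1[0]=0 -> L2[0][2]=4

Derivation:
vaddr = 35 = 0b000100011
Split: l1_idx=0, l2_idx=2, offset=3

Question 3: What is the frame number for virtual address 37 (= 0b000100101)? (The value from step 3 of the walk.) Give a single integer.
Answer: 4

Derivation:
vaddr = 37: l1_idx=0, l2_idx=2
L1[0] = 0; L2[0][2] = 4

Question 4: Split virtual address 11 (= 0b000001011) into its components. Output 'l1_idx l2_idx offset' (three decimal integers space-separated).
vaddr = 11 = 0b000001011
  top 2 bits -> l1_idx = 0
  next 3 bits -> l2_idx = 0
  bottom 4 bits -> offset = 11

Answer: 0 0 11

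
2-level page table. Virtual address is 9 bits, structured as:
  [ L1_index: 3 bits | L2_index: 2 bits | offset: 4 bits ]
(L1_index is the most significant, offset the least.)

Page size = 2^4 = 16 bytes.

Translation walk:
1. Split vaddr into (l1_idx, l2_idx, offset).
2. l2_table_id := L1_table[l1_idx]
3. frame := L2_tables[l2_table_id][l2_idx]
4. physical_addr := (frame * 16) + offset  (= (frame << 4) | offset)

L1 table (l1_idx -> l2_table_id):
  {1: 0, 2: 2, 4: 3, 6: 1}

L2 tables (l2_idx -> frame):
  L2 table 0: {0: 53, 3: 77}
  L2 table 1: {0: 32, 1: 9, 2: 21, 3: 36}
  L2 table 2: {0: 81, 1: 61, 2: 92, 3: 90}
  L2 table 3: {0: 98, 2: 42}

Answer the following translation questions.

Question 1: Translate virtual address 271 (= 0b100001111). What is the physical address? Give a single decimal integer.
vaddr = 271 = 0b100001111
Split: l1_idx=4, l2_idx=0, offset=15
L1[4] = 3
L2[3][0] = 98
paddr = 98 * 16 + 15 = 1583

Answer: 1583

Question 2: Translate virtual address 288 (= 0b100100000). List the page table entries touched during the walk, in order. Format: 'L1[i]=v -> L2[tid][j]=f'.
Answer: L1[4]=3 -> L2[3][2]=42

Derivation:
vaddr = 288 = 0b100100000
Split: l1_idx=4, l2_idx=2, offset=0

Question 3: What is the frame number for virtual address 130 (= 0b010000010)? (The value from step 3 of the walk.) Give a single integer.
vaddr = 130: l1_idx=2, l2_idx=0
L1[2] = 2; L2[2][0] = 81

Answer: 81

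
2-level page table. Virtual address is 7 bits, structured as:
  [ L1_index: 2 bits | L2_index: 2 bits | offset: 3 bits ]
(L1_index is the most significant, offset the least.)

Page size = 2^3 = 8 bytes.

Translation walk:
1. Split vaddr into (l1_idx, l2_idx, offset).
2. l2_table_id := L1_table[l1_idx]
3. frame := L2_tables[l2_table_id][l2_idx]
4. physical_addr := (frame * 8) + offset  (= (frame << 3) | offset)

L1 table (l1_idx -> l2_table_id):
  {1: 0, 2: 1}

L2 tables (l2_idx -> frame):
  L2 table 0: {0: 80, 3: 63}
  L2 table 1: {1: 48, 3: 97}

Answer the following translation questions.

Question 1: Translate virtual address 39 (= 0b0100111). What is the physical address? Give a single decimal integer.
vaddr = 39 = 0b0100111
Split: l1_idx=1, l2_idx=0, offset=7
L1[1] = 0
L2[0][0] = 80
paddr = 80 * 8 + 7 = 647

Answer: 647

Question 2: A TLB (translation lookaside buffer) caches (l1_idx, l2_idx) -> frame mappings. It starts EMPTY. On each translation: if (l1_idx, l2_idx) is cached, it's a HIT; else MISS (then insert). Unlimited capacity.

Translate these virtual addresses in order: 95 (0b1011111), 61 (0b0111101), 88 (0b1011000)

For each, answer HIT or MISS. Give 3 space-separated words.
Answer: MISS MISS HIT

Derivation:
vaddr=95: (2,3) not in TLB -> MISS, insert
vaddr=61: (1,3) not in TLB -> MISS, insert
vaddr=88: (2,3) in TLB -> HIT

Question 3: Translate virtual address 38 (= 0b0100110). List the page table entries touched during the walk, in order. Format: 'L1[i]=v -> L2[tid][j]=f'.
Answer: L1[1]=0 -> L2[0][0]=80

Derivation:
vaddr = 38 = 0b0100110
Split: l1_idx=1, l2_idx=0, offset=6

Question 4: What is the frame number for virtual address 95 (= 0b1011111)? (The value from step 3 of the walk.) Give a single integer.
Answer: 97

Derivation:
vaddr = 95: l1_idx=2, l2_idx=3
L1[2] = 1; L2[1][3] = 97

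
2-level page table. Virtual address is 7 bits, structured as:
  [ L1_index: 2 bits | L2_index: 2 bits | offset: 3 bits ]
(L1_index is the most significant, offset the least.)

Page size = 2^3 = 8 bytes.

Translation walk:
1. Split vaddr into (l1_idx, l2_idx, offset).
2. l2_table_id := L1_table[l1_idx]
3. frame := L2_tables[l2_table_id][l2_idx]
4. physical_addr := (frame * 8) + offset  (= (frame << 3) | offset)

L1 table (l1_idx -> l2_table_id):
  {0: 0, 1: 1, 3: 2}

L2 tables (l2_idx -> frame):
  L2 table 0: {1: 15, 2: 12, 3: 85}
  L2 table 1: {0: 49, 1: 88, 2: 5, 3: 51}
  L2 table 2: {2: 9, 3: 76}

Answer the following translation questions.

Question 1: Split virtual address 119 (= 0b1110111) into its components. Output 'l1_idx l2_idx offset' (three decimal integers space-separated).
Answer: 3 2 7

Derivation:
vaddr = 119 = 0b1110111
  top 2 bits -> l1_idx = 3
  next 2 bits -> l2_idx = 2
  bottom 3 bits -> offset = 7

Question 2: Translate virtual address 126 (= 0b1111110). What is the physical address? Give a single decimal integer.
Answer: 614

Derivation:
vaddr = 126 = 0b1111110
Split: l1_idx=3, l2_idx=3, offset=6
L1[3] = 2
L2[2][3] = 76
paddr = 76 * 8 + 6 = 614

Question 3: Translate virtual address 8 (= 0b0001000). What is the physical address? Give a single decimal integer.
vaddr = 8 = 0b0001000
Split: l1_idx=0, l2_idx=1, offset=0
L1[0] = 0
L2[0][1] = 15
paddr = 15 * 8 + 0 = 120

Answer: 120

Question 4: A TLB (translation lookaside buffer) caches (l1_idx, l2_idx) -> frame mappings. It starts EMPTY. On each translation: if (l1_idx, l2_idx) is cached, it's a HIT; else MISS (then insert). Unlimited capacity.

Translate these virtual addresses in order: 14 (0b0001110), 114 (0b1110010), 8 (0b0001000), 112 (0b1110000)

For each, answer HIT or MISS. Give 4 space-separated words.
Answer: MISS MISS HIT HIT

Derivation:
vaddr=14: (0,1) not in TLB -> MISS, insert
vaddr=114: (3,2) not in TLB -> MISS, insert
vaddr=8: (0,1) in TLB -> HIT
vaddr=112: (3,2) in TLB -> HIT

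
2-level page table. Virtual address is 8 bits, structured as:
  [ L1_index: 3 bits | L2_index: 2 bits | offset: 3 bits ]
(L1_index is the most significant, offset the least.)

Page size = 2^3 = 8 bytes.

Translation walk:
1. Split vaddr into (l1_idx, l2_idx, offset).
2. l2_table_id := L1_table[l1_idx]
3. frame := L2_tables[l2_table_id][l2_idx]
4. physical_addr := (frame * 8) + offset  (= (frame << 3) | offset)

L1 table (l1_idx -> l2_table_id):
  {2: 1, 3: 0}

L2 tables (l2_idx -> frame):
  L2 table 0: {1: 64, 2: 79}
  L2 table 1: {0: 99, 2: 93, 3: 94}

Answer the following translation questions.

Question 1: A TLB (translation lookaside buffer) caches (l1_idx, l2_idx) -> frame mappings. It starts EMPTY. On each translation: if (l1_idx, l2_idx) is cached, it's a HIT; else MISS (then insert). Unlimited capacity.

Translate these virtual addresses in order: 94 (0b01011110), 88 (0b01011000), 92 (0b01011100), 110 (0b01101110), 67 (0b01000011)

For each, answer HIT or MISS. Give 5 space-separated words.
vaddr=94: (2,3) not in TLB -> MISS, insert
vaddr=88: (2,3) in TLB -> HIT
vaddr=92: (2,3) in TLB -> HIT
vaddr=110: (3,1) not in TLB -> MISS, insert
vaddr=67: (2,0) not in TLB -> MISS, insert

Answer: MISS HIT HIT MISS MISS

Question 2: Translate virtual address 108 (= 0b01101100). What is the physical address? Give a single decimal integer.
Answer: 516

Derivation:
vaddr = 108 = 0b01101100
Split: l1_idx=3, l2_idx=1, offset=4
L1[3] = 0
L2[0][1] = 64
paddr = 64 * 8 + 4 = 516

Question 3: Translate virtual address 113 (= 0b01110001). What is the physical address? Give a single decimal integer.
Answer: 633

Derivation:
vaddr = 113 = 0b01110001
Split: l1_idx=3, l2_idx=2, offset=1
L1[3] = 0
L2[0][2] = 79
paddr = 79 * 8 + 1 = 633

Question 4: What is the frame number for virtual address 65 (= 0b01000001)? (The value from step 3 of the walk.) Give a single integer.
Answer: 99

Derivation:
vaddr = 65: l1_idx=2, l2_idx=0
L1[2] = 1; L2[1][0] = 99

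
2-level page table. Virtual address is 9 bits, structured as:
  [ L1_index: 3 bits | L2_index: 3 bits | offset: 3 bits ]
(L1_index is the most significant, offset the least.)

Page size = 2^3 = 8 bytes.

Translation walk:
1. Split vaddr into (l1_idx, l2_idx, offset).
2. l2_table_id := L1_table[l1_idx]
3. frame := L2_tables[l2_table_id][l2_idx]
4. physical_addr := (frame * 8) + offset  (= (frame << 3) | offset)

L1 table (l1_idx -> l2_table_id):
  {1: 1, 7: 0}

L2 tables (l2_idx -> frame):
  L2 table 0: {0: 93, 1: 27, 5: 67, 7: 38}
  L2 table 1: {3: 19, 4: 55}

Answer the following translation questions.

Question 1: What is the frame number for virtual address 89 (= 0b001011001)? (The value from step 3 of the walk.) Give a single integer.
vaddr = 89: l1_idx=1, l2_idx=3
L1[1] = 1; L2[1][3] = 19

Answer: 19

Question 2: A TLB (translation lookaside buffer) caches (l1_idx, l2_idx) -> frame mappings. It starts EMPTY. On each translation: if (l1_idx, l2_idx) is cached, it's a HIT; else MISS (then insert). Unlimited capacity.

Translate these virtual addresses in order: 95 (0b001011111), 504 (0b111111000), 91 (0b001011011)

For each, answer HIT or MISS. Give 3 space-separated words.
vaddr=95: (1,3) not in TLB -> MISS, insert
vaddr=504: (7,7) not in TLB -> MISS, insert
vaddr=91: (1,3) in TLB -> HIT

Answer: MISS MISS HIT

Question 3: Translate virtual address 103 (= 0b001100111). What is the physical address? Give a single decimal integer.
vaddr = 103 = 0b001100111
Split: l1_idx=1, l2_idx=4, offset=7
L1[1] = 1
L2[1][4] = 55
paddr = 55 * 8 + 7 = 447

Answer: 447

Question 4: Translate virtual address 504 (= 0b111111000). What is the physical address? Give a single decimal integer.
Answer: 304

Derivation:
vaddr = 504 = 0b111111000
Split: l1_idx=7, l2_idx=7, offset=0
L1[7] = 0
L2[0][7] = 38
paddr = 38 * 8 + 0 = 304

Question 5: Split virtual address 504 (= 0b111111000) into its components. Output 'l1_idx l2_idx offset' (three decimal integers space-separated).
vaddr = 504 = 0b111111000
  top 3 bits -> l1_idx = 7
  next 3 bits -> l2_idx = 7
  bottom 3 bits -> offset = 0

Answer: 7 7 0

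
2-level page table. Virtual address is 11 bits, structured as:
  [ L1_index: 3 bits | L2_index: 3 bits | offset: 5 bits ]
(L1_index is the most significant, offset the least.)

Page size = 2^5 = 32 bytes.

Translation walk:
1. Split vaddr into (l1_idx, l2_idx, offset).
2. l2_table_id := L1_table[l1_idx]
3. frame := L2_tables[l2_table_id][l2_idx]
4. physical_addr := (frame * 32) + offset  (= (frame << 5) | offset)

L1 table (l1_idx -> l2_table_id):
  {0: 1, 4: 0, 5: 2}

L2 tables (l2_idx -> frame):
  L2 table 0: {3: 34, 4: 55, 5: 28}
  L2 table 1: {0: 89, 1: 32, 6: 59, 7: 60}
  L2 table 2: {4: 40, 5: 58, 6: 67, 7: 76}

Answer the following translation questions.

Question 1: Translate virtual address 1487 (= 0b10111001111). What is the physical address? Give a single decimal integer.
Answer: 2159

Derivation:
vaddr = 1487 = 0b10111001111
Split: l1_idx=5, l2_idx=6, offset=15
L1[5] = 2
L2[2][6] = 67
paddr = 67 * 32 + 15 = 2159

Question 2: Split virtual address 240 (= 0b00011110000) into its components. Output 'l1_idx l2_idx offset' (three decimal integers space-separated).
Answer: 0 7 16

Derivation:
vaddr = 240 = 0b00011110000
  top 3 bits -> l1_idx = 0
  next 3 bits -> l2_idx = 7
  bottom 5 bits -> offset = 16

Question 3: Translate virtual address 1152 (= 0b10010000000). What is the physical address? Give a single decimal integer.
Answer: 1760

Derivation:
vaddr = 1152 = 0b10010000000
Split: l1_idx=4, l2_idx=4, offset=0
L1[4] = 0
L2[0][4] = 55
paddr = 55 * 32 + 0 = 1760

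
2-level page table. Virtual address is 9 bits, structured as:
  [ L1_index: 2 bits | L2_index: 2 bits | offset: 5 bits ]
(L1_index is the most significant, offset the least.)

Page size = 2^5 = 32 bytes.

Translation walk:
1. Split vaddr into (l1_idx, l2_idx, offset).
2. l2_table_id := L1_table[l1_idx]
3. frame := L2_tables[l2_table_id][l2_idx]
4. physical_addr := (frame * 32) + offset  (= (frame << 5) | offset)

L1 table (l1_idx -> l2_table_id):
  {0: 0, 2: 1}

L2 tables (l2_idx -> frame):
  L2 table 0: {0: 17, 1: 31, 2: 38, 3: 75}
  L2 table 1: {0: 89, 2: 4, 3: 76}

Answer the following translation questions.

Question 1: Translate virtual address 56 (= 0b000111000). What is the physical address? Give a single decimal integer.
vaddr = 56 = 0b000111000
Split: l1_idx=0, l2_idx=1, offset=24
L1[0] = 0
L2[0][1] = 31
paddr = 31 * 32 + 24 = 1016

Answer: 1016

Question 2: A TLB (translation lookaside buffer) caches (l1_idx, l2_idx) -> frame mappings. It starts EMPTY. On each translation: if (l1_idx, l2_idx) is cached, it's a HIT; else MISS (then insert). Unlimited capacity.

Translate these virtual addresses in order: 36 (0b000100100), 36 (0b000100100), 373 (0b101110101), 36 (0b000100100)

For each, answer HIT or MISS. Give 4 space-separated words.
Answer: MISS HIT MISS HIT

Derivation:
vaddr=36: (0,1) not in TLB -> MISS, insert
vaddr=36: (0,1) in TLB -> HIT
vaddr=373: (2,3) not in TLB -> MISS, insert
vaddr=36: (0,1) in TLB -> HIT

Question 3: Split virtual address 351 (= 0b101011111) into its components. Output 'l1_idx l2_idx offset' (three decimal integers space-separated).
Answer: 2 2 31

Derivation:
vaddr = 351 = 0b101011111
  top 2 bits -> l1_idx = 2
  next 2 bits -> l2_idx = 2
  bottom 5 bits -> offset = 31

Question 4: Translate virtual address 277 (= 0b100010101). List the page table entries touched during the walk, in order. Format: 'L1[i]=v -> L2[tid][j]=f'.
Answer: L1[2]=1 -> L2[1][0]=89

Derivation:
vaddr = 277 = 0b100010101
Split: l1_idx=2, l2_idx=0, offset=21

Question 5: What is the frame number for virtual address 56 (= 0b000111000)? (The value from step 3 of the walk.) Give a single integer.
vaddr = 56: l1_idx=0, l2_idx=1
L1[0] = 0; L2[0][1] = 31

Answer: 31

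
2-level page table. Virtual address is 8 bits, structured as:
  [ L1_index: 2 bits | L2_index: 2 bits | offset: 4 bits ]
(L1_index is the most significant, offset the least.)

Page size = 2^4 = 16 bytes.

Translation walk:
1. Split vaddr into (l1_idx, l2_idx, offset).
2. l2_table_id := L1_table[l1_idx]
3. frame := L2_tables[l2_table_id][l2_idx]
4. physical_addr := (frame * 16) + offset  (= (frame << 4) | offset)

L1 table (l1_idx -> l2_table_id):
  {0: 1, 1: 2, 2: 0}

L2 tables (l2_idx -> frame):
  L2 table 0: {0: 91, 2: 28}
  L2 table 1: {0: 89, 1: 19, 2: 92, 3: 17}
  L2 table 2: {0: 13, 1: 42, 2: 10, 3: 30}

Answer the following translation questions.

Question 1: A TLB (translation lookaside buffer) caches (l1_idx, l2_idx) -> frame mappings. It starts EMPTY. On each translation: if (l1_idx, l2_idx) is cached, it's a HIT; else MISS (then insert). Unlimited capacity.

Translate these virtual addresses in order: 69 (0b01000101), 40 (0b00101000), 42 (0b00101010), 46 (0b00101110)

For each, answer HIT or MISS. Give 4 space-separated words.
Answer: MISS MISS HIT HIT

Derivation:
vaddr=69: (1,0) not in TLB -> MISS, insert
vaddr=40: (0,2) not in TLB -> MISS, insert
vaddr=42: (0,2) in TLB -> HIT
vaddr=46: (0,2) in TLB -> HIT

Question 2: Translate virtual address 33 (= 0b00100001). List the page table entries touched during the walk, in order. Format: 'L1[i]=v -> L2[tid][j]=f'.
Answer: L1[0]=1 -> L2[1][2]=92

Derivation:
vaddr = 33 = 0b00100001
Split: l1_idx=0, l2_idx=2, offset=1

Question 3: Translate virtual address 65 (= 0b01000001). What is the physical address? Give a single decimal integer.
vaddr = 65 = 0b01000001
Split: l1_idx=1, l2_idx=0, offset=1
L1[1] = 2
L2[2][0] = 13
paddr = 13 * 16 + 1 = 209

Answer: 209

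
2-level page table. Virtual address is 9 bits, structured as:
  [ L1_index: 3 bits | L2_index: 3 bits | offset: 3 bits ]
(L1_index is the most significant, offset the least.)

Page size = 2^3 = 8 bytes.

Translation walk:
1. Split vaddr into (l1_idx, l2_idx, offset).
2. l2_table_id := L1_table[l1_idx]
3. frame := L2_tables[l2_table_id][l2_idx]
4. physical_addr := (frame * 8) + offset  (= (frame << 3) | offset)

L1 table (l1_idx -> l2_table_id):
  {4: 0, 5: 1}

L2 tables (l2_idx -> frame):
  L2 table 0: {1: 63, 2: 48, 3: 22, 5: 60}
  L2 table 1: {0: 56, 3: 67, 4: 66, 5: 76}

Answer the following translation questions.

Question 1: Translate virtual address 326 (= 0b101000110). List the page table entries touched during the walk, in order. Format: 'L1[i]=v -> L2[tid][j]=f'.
vaddr = 326 = 0b101000110
Split: l1_idx=5, l2_idx=0, offset=6

Answer: L1[5]=1 -> L2[1][0]=56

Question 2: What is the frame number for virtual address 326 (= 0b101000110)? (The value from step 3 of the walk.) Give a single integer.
Answer: 56

Derivation:
vaddr = 326: l1_idx=5, l2_idx=0
L1[5] = 1; L2[1][0] = 56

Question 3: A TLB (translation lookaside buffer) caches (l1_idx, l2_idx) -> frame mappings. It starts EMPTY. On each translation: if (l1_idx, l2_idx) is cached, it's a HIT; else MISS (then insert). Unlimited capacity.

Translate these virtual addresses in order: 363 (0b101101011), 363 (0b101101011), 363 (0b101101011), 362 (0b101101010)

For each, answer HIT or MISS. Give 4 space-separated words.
vaddr=363: (5,5) not in TLB -> MISS, insert
vaddr=363: (5,5) in TLB -> HIT
vaddr=363: (5,5) in TLB -> HIT
vaddr=362: (5,5) in TLB -> HIT

Answer: MISS HIT HIT HIT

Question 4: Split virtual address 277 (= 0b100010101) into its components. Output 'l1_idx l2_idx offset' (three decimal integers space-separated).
vaddr = 277 = 0b100010101
  top 3 bits -> l1_idx = 4
  next 3 bits -> l2_idx = 2
  bottom 3 bits -> offset = 5

Answer: 4 2 5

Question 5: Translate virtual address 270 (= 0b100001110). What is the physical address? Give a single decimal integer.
Answer: 510

Derivation:
vaddr = 270 = 0b100001110
Split: l1_idx=4, l2_idx=1, offset=6
L1[4] = 0
L2[0][1] = 63
paddr = 63 * 8 + 6 = 510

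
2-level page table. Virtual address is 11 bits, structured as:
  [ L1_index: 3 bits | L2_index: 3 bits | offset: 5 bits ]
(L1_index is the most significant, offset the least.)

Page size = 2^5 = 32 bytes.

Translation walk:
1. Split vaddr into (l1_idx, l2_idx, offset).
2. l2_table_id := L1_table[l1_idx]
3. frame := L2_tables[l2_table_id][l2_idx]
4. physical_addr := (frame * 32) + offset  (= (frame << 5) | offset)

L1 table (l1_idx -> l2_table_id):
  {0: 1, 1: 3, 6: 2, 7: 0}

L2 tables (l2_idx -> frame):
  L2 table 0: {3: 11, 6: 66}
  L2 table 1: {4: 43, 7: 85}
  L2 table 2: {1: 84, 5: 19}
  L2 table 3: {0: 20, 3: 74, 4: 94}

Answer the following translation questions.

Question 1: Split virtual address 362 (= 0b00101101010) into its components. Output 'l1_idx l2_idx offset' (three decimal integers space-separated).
vaddr = 362 = 0b00101101010
  top 3 bits -> l1_idx = 1
  next 3 bits -> l2_idx = 3
  bottom 5 bits -> offset = 10

Answer: 1 3 10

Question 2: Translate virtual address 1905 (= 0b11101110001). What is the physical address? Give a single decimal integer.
vaddr = 1905 = 0b11101110001
Split: l1_idx=7, l2_idx=3, offset=17
L1[7] = 0
L2[0][3] = 11
paddr = 11 * 32 + 17 = 369

Answer: 369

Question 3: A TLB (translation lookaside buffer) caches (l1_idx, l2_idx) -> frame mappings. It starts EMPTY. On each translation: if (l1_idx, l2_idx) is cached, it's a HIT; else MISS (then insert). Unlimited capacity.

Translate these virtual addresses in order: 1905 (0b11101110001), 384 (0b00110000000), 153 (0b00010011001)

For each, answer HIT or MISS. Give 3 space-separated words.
Answer: MISS MISS MISS

Derivation:
vaddr=1905: (7,3) not in TLB -> MISS, insert
vaddr=384: (1,4) not in TLB -> MISS, insert
vaddr=153: (0,4) not in TLB -> MISS, insert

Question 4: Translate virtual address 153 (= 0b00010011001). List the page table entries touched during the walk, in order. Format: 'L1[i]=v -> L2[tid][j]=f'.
Answer: L1[0]=1 -> L2[1][4]=43

Derivation:
vaddr = 153 = 0b00010011001
Split: l1_idx=0, l2_idx=4, offset=25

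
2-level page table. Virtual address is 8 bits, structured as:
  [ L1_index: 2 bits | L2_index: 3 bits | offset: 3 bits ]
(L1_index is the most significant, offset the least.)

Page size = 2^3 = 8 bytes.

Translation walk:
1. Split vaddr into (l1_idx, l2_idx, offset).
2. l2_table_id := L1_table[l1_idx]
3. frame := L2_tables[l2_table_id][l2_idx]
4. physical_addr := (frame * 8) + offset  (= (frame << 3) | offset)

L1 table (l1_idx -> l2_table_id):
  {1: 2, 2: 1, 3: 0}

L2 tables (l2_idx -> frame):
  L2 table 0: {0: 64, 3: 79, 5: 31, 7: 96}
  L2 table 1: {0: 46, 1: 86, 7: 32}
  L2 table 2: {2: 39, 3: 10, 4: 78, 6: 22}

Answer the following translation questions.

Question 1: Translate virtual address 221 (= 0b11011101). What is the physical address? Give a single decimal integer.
Answer: 637

Derivation:
vaddr = 221 = 0b11011101
Split: l1_idx=3, l2_idx=3, offset=5
L1[3] = 0
L2[0][3] = 79
paddr = 79 * 8 + 5 = 637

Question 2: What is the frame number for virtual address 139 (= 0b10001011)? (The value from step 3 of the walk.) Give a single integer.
Answer: 86

Derivation:
vaddr = 139: l1_idx=2, l2_idx=1
L1[2] = 1; L2[1][1] = 86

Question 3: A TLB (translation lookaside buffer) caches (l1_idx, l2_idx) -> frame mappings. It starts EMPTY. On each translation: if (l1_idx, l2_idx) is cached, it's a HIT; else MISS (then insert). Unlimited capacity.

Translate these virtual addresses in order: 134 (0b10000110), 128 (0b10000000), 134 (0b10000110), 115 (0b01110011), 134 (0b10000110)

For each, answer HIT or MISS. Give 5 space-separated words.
Answer: MISS HIT HIT MISS HIT

Derivation:
vaddr=134: (2,0) not in TLB -> MISS, insert
vaddr=128: (2,0) in TLB -> HIT
vaddr=134: (2,0) in TLB -> HIT
vaddr=115: (1,6) not in TLB -> MISS, insert
vaddr=134: (2,0) in TLB -> HIT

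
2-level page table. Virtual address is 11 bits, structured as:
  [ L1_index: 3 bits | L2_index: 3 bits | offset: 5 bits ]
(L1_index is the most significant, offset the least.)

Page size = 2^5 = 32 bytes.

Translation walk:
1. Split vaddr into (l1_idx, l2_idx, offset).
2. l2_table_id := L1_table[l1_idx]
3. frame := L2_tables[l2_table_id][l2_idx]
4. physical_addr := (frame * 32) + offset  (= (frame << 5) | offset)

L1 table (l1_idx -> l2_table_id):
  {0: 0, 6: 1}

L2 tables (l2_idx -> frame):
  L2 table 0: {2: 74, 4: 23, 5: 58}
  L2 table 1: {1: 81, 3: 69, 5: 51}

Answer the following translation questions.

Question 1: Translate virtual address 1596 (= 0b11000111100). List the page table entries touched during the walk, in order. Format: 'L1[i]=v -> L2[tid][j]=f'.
Answer: L1[6]=1 -> L2[1][1]=81

Derivation:
vaddr = 1596 = 0b11000111100
Split: l1_idx=6, l2_idx=1, offset=28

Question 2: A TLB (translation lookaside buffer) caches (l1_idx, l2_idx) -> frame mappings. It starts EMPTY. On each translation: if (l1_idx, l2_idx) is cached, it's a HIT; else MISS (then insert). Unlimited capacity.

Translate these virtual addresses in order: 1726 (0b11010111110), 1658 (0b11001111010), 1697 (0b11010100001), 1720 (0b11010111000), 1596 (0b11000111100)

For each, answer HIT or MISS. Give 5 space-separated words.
vaddr=1726: (6,5) not in TLB -> MISS, insert
vaddr=1658: (6,3) not in TLB -> MISS, insert
vaddr=1697: (6,5) in TLB -> HIT
vaddr=1720: (6,5) in TLB -> HIT
vaddr=1596: (6,1) not in TLB -> MISS, insert

Answer: MISS MISS HIT HIT MISS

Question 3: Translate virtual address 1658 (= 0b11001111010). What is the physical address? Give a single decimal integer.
vaddr = 1658 = 0b11001111010
Split: l1_idx=6, l2_idx=3, offset=26
L1[6] = 1
L2[1][3] = 69
paddr = 69 * 32 + 26 = 2234

Answer: 2234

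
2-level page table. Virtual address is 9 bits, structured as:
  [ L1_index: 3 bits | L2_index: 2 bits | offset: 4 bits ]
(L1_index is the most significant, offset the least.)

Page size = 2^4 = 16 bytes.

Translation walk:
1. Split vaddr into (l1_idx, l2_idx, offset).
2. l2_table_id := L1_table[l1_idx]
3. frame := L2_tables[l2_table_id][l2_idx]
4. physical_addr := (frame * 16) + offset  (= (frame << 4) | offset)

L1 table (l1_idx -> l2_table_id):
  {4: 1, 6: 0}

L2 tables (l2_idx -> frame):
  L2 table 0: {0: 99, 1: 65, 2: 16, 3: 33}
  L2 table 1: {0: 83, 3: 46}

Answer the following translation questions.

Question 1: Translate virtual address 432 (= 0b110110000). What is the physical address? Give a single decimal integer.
Answer: 528

Derivation:
vaddr = 432 = 0b110110000
Split: l1_idx=6, l2_idx=3, offset=0
L1[6] = 0
L2[0][3] = 33
paddr = 33 * 16 + 0 = 528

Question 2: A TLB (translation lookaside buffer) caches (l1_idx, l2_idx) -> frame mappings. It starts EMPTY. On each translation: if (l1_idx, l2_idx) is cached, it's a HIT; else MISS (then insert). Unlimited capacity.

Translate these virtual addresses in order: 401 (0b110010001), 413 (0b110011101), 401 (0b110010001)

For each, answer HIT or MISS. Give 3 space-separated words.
vaddr=401: (6,1) not in TLB -> MISS, insert
vaddr=413: (6,1) in TLB -> HIT
vaddr=401: (6,1) in TLB -> HIT

Answer: MISS HIT HIT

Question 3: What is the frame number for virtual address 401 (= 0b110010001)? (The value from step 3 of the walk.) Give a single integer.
vaddr = 401: l1_idx=6, l2_idx=1
L1[6] = 0; L2[0][1] = 65

Answer: 65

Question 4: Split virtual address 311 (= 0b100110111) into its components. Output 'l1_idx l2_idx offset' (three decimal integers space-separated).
vaddr = 311 = 0b100110111
  top 3 bits -> l1_idx = 4
  next 2 bits -> l2_idx = 3
  bottom 4 bits -> offset = 7

Answer: 4 3 7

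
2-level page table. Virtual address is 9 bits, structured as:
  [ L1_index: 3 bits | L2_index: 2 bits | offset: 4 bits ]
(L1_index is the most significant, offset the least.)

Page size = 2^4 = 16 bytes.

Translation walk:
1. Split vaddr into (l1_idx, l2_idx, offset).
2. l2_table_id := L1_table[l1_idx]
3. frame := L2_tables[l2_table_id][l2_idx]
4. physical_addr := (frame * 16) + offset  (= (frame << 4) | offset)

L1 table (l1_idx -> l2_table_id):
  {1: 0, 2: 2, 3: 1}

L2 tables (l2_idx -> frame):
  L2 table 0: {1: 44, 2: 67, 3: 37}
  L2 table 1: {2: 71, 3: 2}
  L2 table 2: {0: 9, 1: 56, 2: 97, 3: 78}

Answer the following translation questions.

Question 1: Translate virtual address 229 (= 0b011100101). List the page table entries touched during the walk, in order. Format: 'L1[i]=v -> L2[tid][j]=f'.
Answer: L1[3]=1 -> L2[1][2]=71

Derivation:
vaddr = 229 = 0b011100101
Split: l1_idx=3, l2_idx=2, offset=5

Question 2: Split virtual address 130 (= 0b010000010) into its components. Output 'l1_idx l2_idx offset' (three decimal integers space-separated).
vaddr = 130 = 0b010000010
  top 3 bits -> l1_idx = 2
  next 2 bits -> l2_idx = 0
  bottom 4 bits -> offset = 2

Answer: 2 0 2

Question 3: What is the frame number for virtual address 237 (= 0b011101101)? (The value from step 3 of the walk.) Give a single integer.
vaddr = 237: l1_idx=3, l2_idx=2
L1[3] = 1; L2[1][2] = 71

Answer: 71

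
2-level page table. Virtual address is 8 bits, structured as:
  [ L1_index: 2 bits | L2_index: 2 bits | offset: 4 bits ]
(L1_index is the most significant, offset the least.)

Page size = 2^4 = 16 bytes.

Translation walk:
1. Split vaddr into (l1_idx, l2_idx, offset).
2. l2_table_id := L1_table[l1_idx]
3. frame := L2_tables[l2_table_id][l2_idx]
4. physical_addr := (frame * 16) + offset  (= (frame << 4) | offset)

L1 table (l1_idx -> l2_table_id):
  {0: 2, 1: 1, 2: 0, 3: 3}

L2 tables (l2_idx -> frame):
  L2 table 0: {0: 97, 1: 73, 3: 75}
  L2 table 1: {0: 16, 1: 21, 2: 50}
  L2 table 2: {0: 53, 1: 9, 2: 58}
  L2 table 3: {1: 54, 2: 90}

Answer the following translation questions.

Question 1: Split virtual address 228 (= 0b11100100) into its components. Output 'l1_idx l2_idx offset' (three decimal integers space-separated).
vaddr = 228 = 0b11100100
  top 2 bits -> l1_idx = 3
  next 2 bits -> l2_idx = 2
  bottom 4 bits -> offset = 4

Answer: 3 2 4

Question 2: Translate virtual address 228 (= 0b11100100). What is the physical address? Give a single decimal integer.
Answer: 1444

Derivation:
vaddr = 228 = 0b11100100
Split: l1_idx=3, l2_idx=2, offset=4
L1[3] = 3
L2[3][2] = 90
paddr = 90 * 16 + 4 = 1444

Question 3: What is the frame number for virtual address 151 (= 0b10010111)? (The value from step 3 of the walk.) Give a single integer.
Answer: 73

Derivation:
vaddr = 151: l1_idx=2, l2_idx=1
L1[2] = 0; L2[0][1] = 73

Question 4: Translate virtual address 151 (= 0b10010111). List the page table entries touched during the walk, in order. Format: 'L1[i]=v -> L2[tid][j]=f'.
Answer: L1[2]=0 -> L2[0][1]=73

Derivation:
vaddr = 151 = 0b10010111
Split: l1_idx=2, l2_idx=1, offset=7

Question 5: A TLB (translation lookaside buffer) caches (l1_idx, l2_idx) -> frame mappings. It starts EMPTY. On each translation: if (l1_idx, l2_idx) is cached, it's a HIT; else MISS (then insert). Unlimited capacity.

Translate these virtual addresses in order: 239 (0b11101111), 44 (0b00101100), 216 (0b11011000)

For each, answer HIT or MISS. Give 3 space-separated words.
vaddr=239: (3,2) not in TLB -> MISS, insert
vaddr=44: (0,2) not in TLB -> MISS, insert
vaddr=216: (3,1) not in TLB -> MISS, insert

Answer: MISS MISS MISS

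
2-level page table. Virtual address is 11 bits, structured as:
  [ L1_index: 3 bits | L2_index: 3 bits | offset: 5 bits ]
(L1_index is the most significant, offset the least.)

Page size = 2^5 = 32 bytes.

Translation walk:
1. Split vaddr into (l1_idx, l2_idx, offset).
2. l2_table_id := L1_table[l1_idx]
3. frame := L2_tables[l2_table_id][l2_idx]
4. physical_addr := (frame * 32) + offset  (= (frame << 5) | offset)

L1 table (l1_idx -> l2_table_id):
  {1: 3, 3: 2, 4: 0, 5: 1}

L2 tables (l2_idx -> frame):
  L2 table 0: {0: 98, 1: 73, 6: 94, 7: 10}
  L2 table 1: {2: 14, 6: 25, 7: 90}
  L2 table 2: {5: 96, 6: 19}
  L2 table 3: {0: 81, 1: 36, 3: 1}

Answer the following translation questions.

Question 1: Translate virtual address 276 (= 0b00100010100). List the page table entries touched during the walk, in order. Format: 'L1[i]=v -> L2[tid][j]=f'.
vaddr = 276 = 0b00100010100
Split: l1_idx=1, l2_idx=0, offset=20

Answer: L1[1]=3 -> L2[3][0]=81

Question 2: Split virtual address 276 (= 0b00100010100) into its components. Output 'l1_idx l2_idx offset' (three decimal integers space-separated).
Answer: 1 0 20

Derivation:
vaddr = 276 = 0b00100010100
  top 3 bits -> l1_idx = 1
  next 3 bits -> l2_idx = 0
  bottom 5 bits -> offset = 20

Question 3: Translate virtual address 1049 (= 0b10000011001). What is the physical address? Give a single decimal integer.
Answer: 3161

Derivation:
vaddr = 1049 = 0b10000011001
Split: l1_idx=4, l2_idx=0, offset=25
L1[4] = 0
L2[0][0] = 98
paddr = 98 * 32 + 25 = 3161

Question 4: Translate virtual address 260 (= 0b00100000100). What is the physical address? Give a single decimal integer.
vaddr = 260 = 0b00100000100
Split: l1_idx=1, l2_idx=0, offset=4
L1[1] = 3
L2[3][0] = 81
paddr = 81 * 32 + 4 = 2596

Answer: 2596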